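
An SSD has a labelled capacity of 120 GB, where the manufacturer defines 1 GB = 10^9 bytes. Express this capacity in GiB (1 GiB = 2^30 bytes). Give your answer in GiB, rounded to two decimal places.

111.76 GiB

120 GB × 1,000,000,000 bytes/GB = 120,000,000,000 bytes
1 GiB = 1,073,741,824 bytes
120,000,000,000 / 1,073,741,824 = 111.76 GiB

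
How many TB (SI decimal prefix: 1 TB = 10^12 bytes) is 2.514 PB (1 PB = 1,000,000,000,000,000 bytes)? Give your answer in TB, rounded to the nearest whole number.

2.514 PB × 1,000,000,000,000,000 bytes/PB = 2,514,000,000,000,000 bytes
1 TB = 1,000,000,000,000 bytes
2,514,000,000,000,000 / 1,000,000,000,000 = 2,514 TB

2,514 TB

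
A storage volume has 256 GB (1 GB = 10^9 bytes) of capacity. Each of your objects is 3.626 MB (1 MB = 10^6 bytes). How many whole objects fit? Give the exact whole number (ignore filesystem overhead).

70,601

Capacity: 256 GB = 256,000,000,000 bytes
Per item: 3.626 MB = 3,626,000 bytes
⌊256,000,000,000 / 3,626,000⌋ = 70,601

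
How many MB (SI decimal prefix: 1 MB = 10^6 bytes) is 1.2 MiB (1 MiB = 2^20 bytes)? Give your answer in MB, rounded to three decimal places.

1.2 MiB = 1.2 × 2^20 bytes = 1,258,291.2 bytes
1 MB = 1,000,000 bytes
1,258,291.2 / 1,000,000 = 1.258 MB

1.258 MB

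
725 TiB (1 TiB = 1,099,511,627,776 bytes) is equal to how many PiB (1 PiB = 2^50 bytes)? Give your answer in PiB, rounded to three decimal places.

725 TiB = 725 × 2^40 bytes = 797,145,930,137,600 bytes
1 PiB = 1,125,899,906,842,624 bytes
797,145,930,137,600 / 1,125,899,906,842,624 = 0.708 PiB

0.708 PiB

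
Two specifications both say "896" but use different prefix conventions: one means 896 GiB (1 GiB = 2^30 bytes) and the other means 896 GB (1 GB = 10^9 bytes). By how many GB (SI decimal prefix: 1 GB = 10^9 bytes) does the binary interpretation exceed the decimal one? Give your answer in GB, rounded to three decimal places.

896 GiB = 896 × 1,073,741,824 = 962,072,674,304 bytes
896 GB = 896 × 1,000,000,000 = 896,000,000,000 bytes
difference = 66,072,674,304 bytes
66,072,674,304 / 1,000,000,000 = 66.073 GB

66.073 GB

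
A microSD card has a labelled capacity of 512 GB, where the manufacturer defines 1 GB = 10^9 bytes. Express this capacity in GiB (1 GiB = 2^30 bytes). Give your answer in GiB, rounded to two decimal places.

476.84 GiB

512 GB × 1,000,000,000 bytes/GB = 512,000,000,000 bytes
1 GiB = 2^30 bytes = 1,073,741,824 bytes
512,000,000,000 / 1,073,741,824 = 476.84 GiB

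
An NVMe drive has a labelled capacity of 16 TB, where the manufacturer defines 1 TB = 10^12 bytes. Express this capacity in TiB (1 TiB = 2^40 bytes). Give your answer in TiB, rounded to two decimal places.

16 TB = 16 × 10^12 bytes = 16,000,000,000,000 bytes
1 TiB = 2^40 bytes = 1,099,511,627,776 bytes
16,000,000,000,000 / 1,099,511,627,776 = 14.55 TiB

14.55 TiB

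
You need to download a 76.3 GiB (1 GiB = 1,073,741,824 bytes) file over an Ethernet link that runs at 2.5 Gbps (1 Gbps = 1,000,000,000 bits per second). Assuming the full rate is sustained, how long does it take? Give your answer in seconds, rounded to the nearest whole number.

262 seconds

76.3 GiB = 81,926,501,171.2 bytes = 655,412,009,369.6 bits
2.5 Gbps = 2,500,000,000 bits/s
time = 655,412,009,369.6 / 2,500,000,000 = 262 s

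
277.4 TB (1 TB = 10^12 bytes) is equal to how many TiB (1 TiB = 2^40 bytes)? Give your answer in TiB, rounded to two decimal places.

252.29 TiB

277.4 TB = 277.4 × 10^12 bytes = 277,400,000,000,000 bytes
1 TiB = 2^40 bytes = 1,099,511,627,776 bytes
277,400,000,000,000 / 1,099,511,627,776 = 252.29 TiB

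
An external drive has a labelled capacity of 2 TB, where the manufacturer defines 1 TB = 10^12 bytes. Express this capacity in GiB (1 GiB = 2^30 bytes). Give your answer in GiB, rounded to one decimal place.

2 TB = 2 × 10^12 bytes = 2,000,000,000,000 bytes
1 GiB = 1,073,741,824 bytes
2,000,000,000,000 / 1,073,741,824 = 1,862.6 GiB

1,862.6 GiB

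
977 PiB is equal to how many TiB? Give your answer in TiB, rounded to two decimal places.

977 PiB × 1,125,899,906,842,624 bytes/PiB = 1,100,004,208,985,243,648 bytes
1 TiB = 1,099,511,627,776 bytes
1,100,004,208,985,243,648 / 1,099,511,627,776 = 1,000,448.00 TiB

1,000,448.00 TiB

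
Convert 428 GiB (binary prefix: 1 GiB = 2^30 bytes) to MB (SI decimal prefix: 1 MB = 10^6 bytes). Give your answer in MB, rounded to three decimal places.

428 GiB × 1,073,741,824 bytes/GiB = 459,561,500,672 bytes
1 MB = 10^6 bytes = 1,000,000 bytes
459,561,500,672 / 1,000,000 = 459,561.501 MB

459,561.501 MB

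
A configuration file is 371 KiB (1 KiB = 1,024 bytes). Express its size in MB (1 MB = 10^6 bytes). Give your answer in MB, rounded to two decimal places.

0.38 MB

371 KiB × 1,024 bytes/KiB = 379,904 bytes
1 MB = 1,000,000 bytes
379,904 / 1,000,000 = 0.38 MB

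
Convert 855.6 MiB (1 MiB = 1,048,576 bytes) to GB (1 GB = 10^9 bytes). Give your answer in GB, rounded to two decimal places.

855.6 MiB = 855.6 × 2^20 bytes = 897,161,625.6 bytes
1 GB = 1,000,000,000 bytes
897,161,625.6 / 1,000,000,000 = 0.90 GB

0.90 GB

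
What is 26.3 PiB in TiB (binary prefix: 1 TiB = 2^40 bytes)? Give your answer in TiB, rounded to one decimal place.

26,931.2 TiB

26.3 PiB × 1,125,899,906,842,624 bytes/PiB = 29,611,167,549,961,011.2 bytes
1 TiB = 2^40 bytes = 1,099,511,627,776 bytes
29,611,167,549,961,011.2 / 1,099,511,627,776 = 26,931.2 TiB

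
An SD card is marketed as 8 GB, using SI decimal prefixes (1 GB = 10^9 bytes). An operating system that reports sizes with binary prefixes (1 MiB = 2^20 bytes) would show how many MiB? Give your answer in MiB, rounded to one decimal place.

7,629.4 MiB

8 GB = 8 × 10^9 bytes = 8,000,000,000 bytes
1 MiB = 1,048,576 bytes
8,000,000,000 / 1,048,576 = 7,629.4 MiB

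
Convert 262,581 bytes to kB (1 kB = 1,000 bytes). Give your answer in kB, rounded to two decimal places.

262.58 kB

262,581 bytes given.
1 kB = 1,000 bytes
262,581 / 1,000 = 262.58 kB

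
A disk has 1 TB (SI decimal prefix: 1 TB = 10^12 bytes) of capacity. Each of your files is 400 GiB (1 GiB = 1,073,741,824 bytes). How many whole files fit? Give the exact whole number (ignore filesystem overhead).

Capacity: 1 TB = 1,000,000,000,000 bytes
Per item: 400 GiB = 429,496,729,600 bytes
⌊1,000,000,000,000 / 429,496,729,600⌋ = 2

2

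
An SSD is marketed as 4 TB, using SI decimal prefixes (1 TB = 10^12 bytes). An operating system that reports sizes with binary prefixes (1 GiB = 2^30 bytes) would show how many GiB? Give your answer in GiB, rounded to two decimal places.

4 TB × 1,000,000,000,000 bytes/TB = 4,000,000,000,000 bytes
1 GiB = 1,073,741,824 bytes
4,000,000,000,000 / 1,073,741,824 = 3,725.29 GiB

3,725.29 GiB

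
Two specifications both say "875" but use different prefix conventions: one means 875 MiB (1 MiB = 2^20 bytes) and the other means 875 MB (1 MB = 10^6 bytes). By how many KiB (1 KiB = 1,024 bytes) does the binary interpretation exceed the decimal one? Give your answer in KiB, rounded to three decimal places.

41,507.813 KiB

875 MiB = 875 × 1,048,576 = 917,504,000 bytes
875 MB = 875 × 1,000,000 = 875,000,000 bytes
difference = 42,504,000 bytes
42,504,000 / 1,024 = 41,507.813 KiB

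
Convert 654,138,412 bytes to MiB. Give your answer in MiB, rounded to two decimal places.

654,138,412 bytes given.
1 MiB = 1,048,576 bytes
654,138,412 / 1,048,576 = 623.84 MiB

623.84 MiB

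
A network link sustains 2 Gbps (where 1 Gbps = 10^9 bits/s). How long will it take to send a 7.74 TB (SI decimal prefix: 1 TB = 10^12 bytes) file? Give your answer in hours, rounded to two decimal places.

8.60 hours

7.74 TB = 7,740,000,000,000 bytes = 61,920,000,000,000 bits
2 Gbps = 2,000,000,000 bits/s
time = 61,920,000,000,000 / 2,000,000,000 = 30,960.0000 s
30,960.0000 s / 3600 = 8.60 hours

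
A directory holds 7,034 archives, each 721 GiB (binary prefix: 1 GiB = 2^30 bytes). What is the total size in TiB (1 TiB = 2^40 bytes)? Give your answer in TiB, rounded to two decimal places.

4,952.65 TiB

Total = 7,034 × 721 GiB = 5,071,514 GiB
= 5,071,514 × 1,073,741,824 bytes = 5,445,496,692,801,536 bytes
1 TiB = 1,099,511,627,776 bytes
5,445,496,692,801,536 / 1,099,511,627,776 = 4,952.65 TiB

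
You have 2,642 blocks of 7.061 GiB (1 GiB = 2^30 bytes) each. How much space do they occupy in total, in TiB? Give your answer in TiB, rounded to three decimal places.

18.218 TiB

Total = 2,642 × 7.061 GiB = 18655.162 GiB
= 18655.162 × 1,073,741,824 bytes = 20,030,827,672,895.488 bytes
1 TiB = 1,099,511,627,776 bytes
20,030,827,672,895.488 / 1,099,511,627,776 = 18.218 TiB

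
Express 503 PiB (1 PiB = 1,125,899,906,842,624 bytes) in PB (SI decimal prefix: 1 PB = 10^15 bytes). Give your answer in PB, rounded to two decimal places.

566.33 PB

503 PiB = 503 × 2^50 bytes = 566,327,653,141,839,872 bytes
1 PB = 1,000,000,000,000,000 bytes
566,327,653,141,839,872 / 1,000,000,000,000,000 = 566.33 PB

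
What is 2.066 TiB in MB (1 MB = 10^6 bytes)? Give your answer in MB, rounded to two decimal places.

2.066 TiB = 2.066 × 2^40 bytes = 2,271,591,022,985.216 bytes
1 MB = 10^6 bytes = 1,000,000 bytes
2,271,591,022,985.216 / 1,000,000 = 2,271,591.02 MB

2,271,591.02 MB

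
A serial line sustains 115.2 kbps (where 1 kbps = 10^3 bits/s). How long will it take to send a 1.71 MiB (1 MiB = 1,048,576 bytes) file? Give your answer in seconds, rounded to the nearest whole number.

1.71 MiB = 1,793,064.96 bytes = 14,344,519.68 bits
115.2 kbps = 115,200 bits/s
time = 14,344,519.68 / 115,200 = 125 s

125 seconds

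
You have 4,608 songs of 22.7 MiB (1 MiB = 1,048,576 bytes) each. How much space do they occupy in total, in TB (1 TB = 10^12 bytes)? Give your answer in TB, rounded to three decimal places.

0.110 TB

Total = 4,608 × 22.7 MiB = 104601.6 MiB
= 104601.6 × 1,048,576 bytes = 109,682,727,321.6 bytes
1 TB = 1,000,000,000,000 bytes
109,682,727,321.6 / 1,000,000,000,000 = 0.110 TB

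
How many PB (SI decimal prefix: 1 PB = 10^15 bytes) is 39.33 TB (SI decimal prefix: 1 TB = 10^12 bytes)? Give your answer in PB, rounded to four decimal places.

0.0393 PB

39.33 TB × 1,000,000,000,000 bytes/TB = 39,330,000,000,000 bytes
1 PB = 1,000,000,000,000,000 bytes
39,330,000,000,000 / 1,000,000,000,000,000 = 0.0393 PB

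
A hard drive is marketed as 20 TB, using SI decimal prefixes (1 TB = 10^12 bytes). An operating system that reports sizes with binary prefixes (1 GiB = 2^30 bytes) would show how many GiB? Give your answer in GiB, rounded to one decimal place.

18,626.5 GiB

20 TB × 1,000,000,000,000 bytes/TB = 20,000,000,000,000 bytes
1 GiB = 2^30 bytes = 1,073,741,824 bytes
20,000,000,000,000 / 1,073,741,824 = 18,626.5 GiB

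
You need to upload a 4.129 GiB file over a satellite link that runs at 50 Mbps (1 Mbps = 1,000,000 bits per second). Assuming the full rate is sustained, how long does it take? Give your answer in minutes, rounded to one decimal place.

4.129 GiB = 4,433,479,991.296 bytes = 35,467,839,930.368 bits
50 Mbps = 50,000,000 bits/s
time = 35,467,839,930.368 / 50,000,000 = 709.36 s
709.36 s / 60 = 11.8 minutes

11.8 minutes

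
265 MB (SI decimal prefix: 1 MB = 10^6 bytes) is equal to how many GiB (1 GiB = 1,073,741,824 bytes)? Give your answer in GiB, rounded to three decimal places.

265 MB × 1,000,000 bytes/MB = 265,000,000 bytes
1 GiB = 2^30 bytes = 1,073,741,824 bytes
265,000,000 / 1,073,741,824 = 0.247 GiB

0.247 GiB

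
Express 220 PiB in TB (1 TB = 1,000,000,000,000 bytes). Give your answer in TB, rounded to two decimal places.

247,697.98 TB

220 PiB = 220 × 2^50 bytes = 247,697,979,505,377,280 bytes
1 TB = 1,000,000,000,000 bytes
247,697,979,505,377,280 / 1,000,000,000,000 = 247,697.98 TB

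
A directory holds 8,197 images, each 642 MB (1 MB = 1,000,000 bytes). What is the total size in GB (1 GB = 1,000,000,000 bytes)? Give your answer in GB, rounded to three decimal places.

Total = 8,197 × 642 MB = 5,262,474 MB
= 5,262,474 × 1,000,000 bytes = 5,262,474,000,000 bytes
1 GB = 1,000,000,000 bytes
5,262,474,000,000 / 1,000,000,000 = 5,262.474 GB

5,262.474 GB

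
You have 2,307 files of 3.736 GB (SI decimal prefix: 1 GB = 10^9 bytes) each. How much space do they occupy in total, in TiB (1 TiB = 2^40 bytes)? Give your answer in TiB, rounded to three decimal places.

7.839 TiB

Total = 2,307 × 3.736 GB = 8618.952 GB
= 8618.952 × 1,000,000,000 bytes = 8,618,952,000,000 bytes
1 TiB = 1,099,511,627,776 bytes
8,618,952,000,000 / 1,099,511,627,776 = 7.839 TiB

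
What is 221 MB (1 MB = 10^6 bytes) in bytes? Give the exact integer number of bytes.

221,000,000 bytes

221 × 1,000,000 = 221,000,000 bytes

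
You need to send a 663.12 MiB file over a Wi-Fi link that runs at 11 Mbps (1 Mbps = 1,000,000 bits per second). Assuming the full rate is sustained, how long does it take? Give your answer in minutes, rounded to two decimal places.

8.43 minutes

663.12 MiB = 695,331,717.12 bytes = 5,562,653,736.96 bits
11 Mbps = 11,000,000 bits/s
time = 5,562,653,736.96 / 11,000,000 = 505.696 s
505.696 s / 60 = 8.43 minutes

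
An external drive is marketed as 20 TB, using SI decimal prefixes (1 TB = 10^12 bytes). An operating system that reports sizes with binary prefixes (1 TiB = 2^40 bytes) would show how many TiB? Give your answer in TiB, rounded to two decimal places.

20 TB × 1,000,000,000,000 bytes/TB = 20,000,000,000,000 bytes
1 TiB = 2^40 bytes = 1,099,511,627,776 bytes
20,000,000,000,000 / 1,099,511,627,776 = 18.19 TiB

18.19 TiB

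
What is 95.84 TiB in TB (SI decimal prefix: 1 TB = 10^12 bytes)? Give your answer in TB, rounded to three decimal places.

105.377 TB

95.84 TiB = 95.84 × 2^40 bytes = 105,377,194,406,051.84 bytes
1 TB = 10^12 bytes = 1,000,000,000,000 bytes
105,377,194,406,051.84 / 1,000,000,000,000 = 105.377 TB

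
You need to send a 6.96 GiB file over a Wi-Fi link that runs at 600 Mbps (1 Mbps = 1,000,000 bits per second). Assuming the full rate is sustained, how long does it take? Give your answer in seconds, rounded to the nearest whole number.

6.96 GiB = 7,473,243,095.04 bytes = 59,785,944,760.32 bits
600 Mbps = 600,000,000 bits/s
time = 59,785,944,760.32 / 600,000,000 = 100 s

100 seconds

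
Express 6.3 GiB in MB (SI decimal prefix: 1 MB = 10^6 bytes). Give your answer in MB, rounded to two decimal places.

6,764.57 MB

6.3 GiB = 6.3 × 2^30 bytes = 6,764,573,491.2 bytes
1 MB = 1,000,000 bytes
6,764,573,491.2 / 1,000,000 = 6,764.57 MB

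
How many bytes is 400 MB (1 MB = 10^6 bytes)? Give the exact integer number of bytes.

400 × 1,000,000 = 400,000,000 bytes  (1 MB = 10^6 bytes)

400,000,000 bytes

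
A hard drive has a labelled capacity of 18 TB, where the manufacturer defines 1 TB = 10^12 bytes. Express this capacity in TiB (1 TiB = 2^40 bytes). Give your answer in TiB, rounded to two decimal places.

18 TB × 1,000,000,000,000 bytes/TB = 18,000,000,000,000 bytes
1 TiB = 2^40 bytes = 1,099,511,627,776 bytes
18,000,000,000,000 / 1,099,511,627,776 = 16.37 TiB

16.37 TiB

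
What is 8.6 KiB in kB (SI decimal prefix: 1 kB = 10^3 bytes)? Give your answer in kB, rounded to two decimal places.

8.81 kB

8.6 KiB = 8.6 × 2^10 bytes = 8,806.4 bytes
1 kB = 1,000 bytes
8,806.4 / 1,000 = 8.81 kB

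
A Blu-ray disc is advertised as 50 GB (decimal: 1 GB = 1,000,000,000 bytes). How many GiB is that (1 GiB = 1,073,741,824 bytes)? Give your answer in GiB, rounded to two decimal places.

46.57 GiB

50 GB = 50 × 10^9 bytes = 50,000,000,000 bytes
1 GiB = 2^30 bytes = 1,073,741,824 bytes
50,000,000,000 / 1,073,741,824 = 46.57 GiB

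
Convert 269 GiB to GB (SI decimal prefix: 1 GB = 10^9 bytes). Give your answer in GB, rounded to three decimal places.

269 GiB = 269 × 2^30 bytes = 288,836,550,656 bytes
1 GB = 10^9 bytes = 1,000,000,000 bytes
288,836,550,656 / 1,000,000,000 = 288.837 GB

288.837 GB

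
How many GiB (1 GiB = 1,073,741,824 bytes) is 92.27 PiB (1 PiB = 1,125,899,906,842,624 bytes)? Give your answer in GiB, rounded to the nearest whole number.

92.27 PiB × 1,125,899,906,842,624 bytes/PiB = 103,886,784,404,368,916.48 bytes
1 GiB = 1,073,741,824 bytes
103,886,784,404,368,916.48 / 1,073,741,824 = 96,752,108 GiB

96,752,108 GiB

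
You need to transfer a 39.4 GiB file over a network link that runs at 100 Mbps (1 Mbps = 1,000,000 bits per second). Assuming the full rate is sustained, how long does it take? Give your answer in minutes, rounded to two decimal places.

56.41 minutes

39.4 GiB = 42,305,427,865.6 bytes = 338,443,422,924.8 bits
100 Mbps = 100,000,000 bits/s
time = 338,443,422,924.8 / 100,000,000 = 3,384.434 s
3,384.434 s / 60 = 56.41 minutes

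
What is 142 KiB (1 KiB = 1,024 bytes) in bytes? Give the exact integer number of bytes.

142 × 1,024 = 145,408 bytes  (1 KiB = 2^10 bytes)

145,408 bytes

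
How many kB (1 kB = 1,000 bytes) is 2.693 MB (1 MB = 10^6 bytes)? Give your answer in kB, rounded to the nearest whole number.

2,693 kB

2.693 MB = 2.693 × 10^6 bytes = 2,693,000 bytes
1 kB = 1,000 bytes
2,693,000 / 1,000 = 2,693 kB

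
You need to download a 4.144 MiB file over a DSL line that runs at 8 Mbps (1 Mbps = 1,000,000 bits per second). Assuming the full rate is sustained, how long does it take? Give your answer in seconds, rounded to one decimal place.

4.144 MiB = 4,345,298.944 bytes = 34,762,391.552 bits
8 Mbps = 8,000,000 bits/s
time = 34,762,391.552 / 8,000,000 = 4.3 s

4.3 seconds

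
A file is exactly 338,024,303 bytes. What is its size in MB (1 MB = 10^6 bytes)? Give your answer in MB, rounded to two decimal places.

338,024,303 bytes given.
1 MB = 1,000,000 bytes
338,024,303 / 1,000,000 = 338.02 MB

338.02 MB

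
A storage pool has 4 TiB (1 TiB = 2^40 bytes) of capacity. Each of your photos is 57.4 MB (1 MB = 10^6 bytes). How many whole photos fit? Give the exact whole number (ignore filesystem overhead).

76,621

Capacity: 4 TiB = 4,398,046,511,104 bytes
Per item: 57.4 MB = 57,400,000 bytes
⌊4,398,046,511,104 / 57,400,000⌋ = 76,621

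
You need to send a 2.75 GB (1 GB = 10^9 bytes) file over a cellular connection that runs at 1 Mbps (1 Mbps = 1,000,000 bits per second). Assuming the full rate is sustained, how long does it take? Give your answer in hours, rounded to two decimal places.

2.75 GB = 2,750,000,000 bytes = 22,000,000,000 bits
1 Mbps = 1,000,000 bits/s
time = 22,000,000,000 / 1,000,000 = 22,000.0000 s
22,000.0000 s / 3600 = 6.11 hours

6.11 hours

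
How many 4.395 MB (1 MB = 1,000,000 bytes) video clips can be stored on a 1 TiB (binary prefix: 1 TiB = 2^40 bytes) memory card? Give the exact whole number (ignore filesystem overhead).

Capacity: 1 TiB = 1,099,511,627,776 bytes
Per item: 4.395 MB = 4,395,000 bytes
⌊1,099,511,627,776 / 4,395,000⌋ = 250,173

250,173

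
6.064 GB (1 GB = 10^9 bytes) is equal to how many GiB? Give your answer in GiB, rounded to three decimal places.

6.064 GB × 1,000,000,000 bytes/GB = 6,064,000,000 bytes
1 GiB = 2^30 bytes = 1,073,741,824 bytes
6,064,000,000 / 1,073,741,824 = 5.648 GiB

5.648 GiB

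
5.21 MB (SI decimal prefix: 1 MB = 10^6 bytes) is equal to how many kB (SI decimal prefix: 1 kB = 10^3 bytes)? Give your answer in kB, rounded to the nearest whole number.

5.21 MB × 1,000,000 bytes/MB = 5,210,000 bytes
1 kB = 10^3 bytes = 1,000 bytes
5,210,000 / 1,000 = 5,210 kB

5,210 kB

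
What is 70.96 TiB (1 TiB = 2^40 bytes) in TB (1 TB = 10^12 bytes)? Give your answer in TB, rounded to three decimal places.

70.96 TiB = 70.96 × 2^40 bytes = 78,021,345,106,984.96 bytes
1 TB = 1,000,000,000,000 bytes
78,021,345,106,984.96 / 1,000,000,000,000 = 78.021 TB

78.021 TB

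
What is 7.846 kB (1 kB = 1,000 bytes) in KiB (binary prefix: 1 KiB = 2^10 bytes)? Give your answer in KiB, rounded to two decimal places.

7.66 KiB

7.846 kB = 7.846 × 10^3 bytes = 7,846 bytes
1 KiB = 2^10 bytes = 1,024 bytes
7,846 / 1,024 = 7.66 KiB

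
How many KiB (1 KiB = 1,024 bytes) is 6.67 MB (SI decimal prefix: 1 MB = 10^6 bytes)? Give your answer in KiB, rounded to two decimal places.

6,513.67 KiB

6.67 MB = 6.67 × 10^6 bytes = 6,670,000 bytes
1 KiB = 2^10 bytes = 1,024 bytes
6,670,000 / 1,024 = 6,513.67 KiB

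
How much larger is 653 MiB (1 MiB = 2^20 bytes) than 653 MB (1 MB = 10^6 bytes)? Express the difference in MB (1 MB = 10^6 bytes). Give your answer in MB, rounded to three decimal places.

31.720 MB

653 MiB = 653 × 1,048,576 = 684,720,128 bytes
653 MB = 653 × 1,000,000 = 653,000,000 bytes
difference = 31,720,128 bytes
31,720,128 / 1,000,000 = 31.720 MB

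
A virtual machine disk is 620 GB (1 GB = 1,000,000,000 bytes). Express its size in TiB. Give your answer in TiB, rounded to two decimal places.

0.56 TiB

620 GB = 620 × 10^9 bytes = 620,000,000,000 bytes
1 TiB = 1,099,511,627,776 bytes
620,000,000,000 / 1,099,511,627,776 = 0.56 TiB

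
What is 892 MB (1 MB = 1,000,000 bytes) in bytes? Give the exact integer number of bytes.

892,000,000 bytes

892 × 1,000,000 = 892,000,000 bytes  (1 MB = 10^6 bytes)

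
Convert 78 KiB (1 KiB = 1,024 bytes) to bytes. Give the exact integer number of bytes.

78 × 1,024 = 79,872 bytes

79,872 bytes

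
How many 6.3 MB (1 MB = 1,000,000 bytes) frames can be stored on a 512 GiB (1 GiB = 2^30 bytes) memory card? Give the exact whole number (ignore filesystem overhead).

Capacity: 512 GiB = 549,755,813,888 bytes
Per item: 6.3 MB = 6,300,000 bytes
⌊549,755,813,888 / 6,300,000⌋ = 87,262

87,262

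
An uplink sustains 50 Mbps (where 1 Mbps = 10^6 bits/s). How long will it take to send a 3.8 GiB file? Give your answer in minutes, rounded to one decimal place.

10.9 minutes

3.8 GiB = 4,080,218,931.2 bytes = 32,641,751,449.6 bits
50 Mbps = 50,000,000 bits/s
time = 32,641,751,449.6 / 50,000,000 = 652.84 s
652.84 s / 60 = 10.9 minutes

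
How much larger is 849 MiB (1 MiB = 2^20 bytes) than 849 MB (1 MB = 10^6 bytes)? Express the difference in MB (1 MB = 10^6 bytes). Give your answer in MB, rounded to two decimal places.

41.24 MB

849 MiB = 849 × 1,048,576 = 890,241,024 bytes
849 MB = 849 × 1,000,000 = 849,000,000 bytes
difference = 41,241,024 bytes
41,241,024 / 1,000,000 = 41.24 MB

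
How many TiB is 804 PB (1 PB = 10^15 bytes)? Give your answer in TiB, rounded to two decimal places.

804 PB × 1,000,000,000,000,000 bytes/PB = 804,000,000,000,000,000 bytes
1 TiB = 1,099,511,627,776 bytes
804,000,000,000,000,000 / 1,099,511,627,776 = 731,233.74 TiB

731,233.74 TiB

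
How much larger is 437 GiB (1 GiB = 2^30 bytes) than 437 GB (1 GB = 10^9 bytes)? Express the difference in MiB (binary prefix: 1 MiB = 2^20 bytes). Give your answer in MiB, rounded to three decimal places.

437 GiB = 437 × 1,073,741,824 = 469,225,177,088 bytes
437 GB = 437 × 1,000,000,000 = 437,000,000,000 bytes
difference = 32,225,177,088 bytes
32,225,177,088 / 1,048,576 = 30,732.324 MiB

30,732.324 MiB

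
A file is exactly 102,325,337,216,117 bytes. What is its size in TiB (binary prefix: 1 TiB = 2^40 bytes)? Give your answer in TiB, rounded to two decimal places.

102,325,337,216,117 bytes given.
1 TiB = 1,099,511,627,776 bytes
102,325,337,216,117 / 1,099,511,627,776 = 93.06 TiB

93.06 TiB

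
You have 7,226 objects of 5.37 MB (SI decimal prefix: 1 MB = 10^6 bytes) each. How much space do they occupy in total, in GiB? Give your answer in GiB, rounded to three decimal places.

36.139 GiB

Total = 7,226 × 5.37 MB = 38803.62 MB
= 38803.62 × 1,000,000 bytes = 38,803,620,000 bytes
1 GiB = 1,073,741,824 bytes
38,803,620,000 / 1,073,741,824 = 36.139 GiB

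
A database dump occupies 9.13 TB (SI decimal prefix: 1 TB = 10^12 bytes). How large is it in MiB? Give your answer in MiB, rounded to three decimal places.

8,707,046.509 MiB

9.13 TB × 1,000,000,000,000 bytes/TB = 9,130,000,000,000 bytes
1 MiB = 2^20 bytes = 1,048,576 bytes
9,130,000,000,000 / 1,048,576 = 8,707,046.509 MiB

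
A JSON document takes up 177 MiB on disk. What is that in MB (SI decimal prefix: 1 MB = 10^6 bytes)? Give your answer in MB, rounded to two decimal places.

177 MiB = 177 × 2^20 bytes = 185,597,952 bytes
1 MB = 10^6 bytes = 1,000,000 bytes
185,597,952 / 1,000,000 = 185.60 MB

185.60 MB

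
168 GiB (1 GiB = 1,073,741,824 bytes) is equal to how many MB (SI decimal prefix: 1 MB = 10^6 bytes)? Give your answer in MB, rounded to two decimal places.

180,388.63 MB

168 GiB = 168 × 2^30 bytes = 180,388,626,432 bytes
1 MB = 1,000,000 bytes
180,388,626,432 / 1,000,000 = 180,388.63 MB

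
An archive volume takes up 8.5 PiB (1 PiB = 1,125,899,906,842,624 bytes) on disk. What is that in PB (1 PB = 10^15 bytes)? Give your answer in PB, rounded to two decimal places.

9.57 PB

8.5 PiB × 1,125,899,906,842,624 bytes/PiB = 9,570,149,208,162,304 bytes
1 PB = 1,000,000,000,000,000 bytes
9,570,149,208,162,304 / 1,000,000,000,000,000 = 9.57 PB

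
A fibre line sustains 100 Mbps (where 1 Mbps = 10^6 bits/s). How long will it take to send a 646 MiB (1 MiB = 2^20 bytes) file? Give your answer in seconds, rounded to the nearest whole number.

54 seconds

646 MiB = 677,380,096 bytes = 5,419,040,768 bits
100 Mbps = 100,000,000 bits/s
time = 5,419,040,768 / 100,000,000 = 54 s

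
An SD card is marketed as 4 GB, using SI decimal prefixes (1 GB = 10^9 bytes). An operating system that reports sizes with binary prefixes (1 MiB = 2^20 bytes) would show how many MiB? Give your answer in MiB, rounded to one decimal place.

4 GB × 1,000,000,000 bytes/GB = 4,000,000,000 bytes
1 MiB = 1,048,576 bytes
4,000,000,000 / 1,048,576 = 3,814.7 MiB

3,814.7 MiB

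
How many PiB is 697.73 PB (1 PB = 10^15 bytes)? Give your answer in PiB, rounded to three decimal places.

619.709 PiB

697.73 PB = 697.73 × 10^15 bytes = 697,730,000,000,000,000 bytes
1 PiB = 2^50 bytes = 1,125,899,906,842,624 bytes
697,730,000,000,000,000 / 1,125,899,906,842,624 = 619.709 PiB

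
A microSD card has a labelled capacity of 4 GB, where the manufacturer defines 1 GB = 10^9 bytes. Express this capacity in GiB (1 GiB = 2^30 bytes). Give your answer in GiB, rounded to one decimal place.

3.7 GiB

4 GB × 1,000,000,000 bytes/GB = 4,000,000,000 bytes
1 GiB = 2^30 bytes = 1,073,741,824 bytes
4,000,000,000 / 1,073,741,824 = 3.7 GiB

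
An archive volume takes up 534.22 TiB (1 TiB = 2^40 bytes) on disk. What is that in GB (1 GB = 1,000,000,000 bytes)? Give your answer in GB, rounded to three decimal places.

534.22 TiB = 534.22 × 2^40 bytes = 587,381,101,790,494.72 bytes
1 GB = 10^9 bytes = 1,000,000,000 bytes
587,381,101,790,494.72 / 1,000,000,000 = 587,381.102 GB

587,381.102 GB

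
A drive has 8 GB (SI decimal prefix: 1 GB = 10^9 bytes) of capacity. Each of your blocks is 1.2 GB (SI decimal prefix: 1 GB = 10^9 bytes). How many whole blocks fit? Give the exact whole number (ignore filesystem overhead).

6

Capacity: 8 GB = 8,000,000,000 bytes
Per item: 1.2 GB = 1,200,000,000 bytes
⌊8,000,000,000 / 1,200,000,000⌋ = 6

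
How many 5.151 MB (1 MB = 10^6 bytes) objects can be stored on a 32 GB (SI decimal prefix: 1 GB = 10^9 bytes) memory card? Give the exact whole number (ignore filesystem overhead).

Capacity: 32 GB = 32,000,000,000 bytes
Per item: 5.151 MB = 5,151,000 bytes
⌊32,000,000,000 / 5,151,000⌋ = 6,212

6,212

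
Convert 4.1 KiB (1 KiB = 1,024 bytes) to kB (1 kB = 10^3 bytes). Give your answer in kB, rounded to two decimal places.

4.20 kB

4.1 KiB = 4.1 × 2^10 bytes = 4,198.4 bytes
1 kB = 10^3 bytes = 1,000 bytes
4,198.4 / 1,000 = 4.20 kB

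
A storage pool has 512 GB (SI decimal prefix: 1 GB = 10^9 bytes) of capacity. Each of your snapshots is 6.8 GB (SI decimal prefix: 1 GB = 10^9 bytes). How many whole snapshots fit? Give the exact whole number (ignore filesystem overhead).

75

Capacity: 512 GB = 512,000,000,000 bytes
Per item: 6.8 GB = 6,800,000,000 bytes
⌊512,000,000,000 / 6,800,000,000⌋ = 75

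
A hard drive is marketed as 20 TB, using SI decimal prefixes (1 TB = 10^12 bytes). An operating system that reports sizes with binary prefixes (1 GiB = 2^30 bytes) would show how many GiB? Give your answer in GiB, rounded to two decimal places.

18,626.45 GiB

20 TB = 20 × 10^12 bytes = 20,000,000,000,000 bytes
1 GiB = 1,073,741,824 bytes
20,000,000,000,000 / 1,073,741,824 = 18,626.45 GiB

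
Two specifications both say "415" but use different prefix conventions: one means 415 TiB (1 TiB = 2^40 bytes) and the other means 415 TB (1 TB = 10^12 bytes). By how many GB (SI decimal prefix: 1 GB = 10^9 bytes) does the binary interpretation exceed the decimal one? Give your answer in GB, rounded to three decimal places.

41,297.326 GB

415 TiB = 415 × 1,099,511,627,776 = 456,297,325,527,040 bytes
415 TB = 415 × 1,000,000,000,000 = 415,000,000,000,000 bytes
difference = 41,297,325,527,040 bytes
41,297,325,527,040 / 1,000,000,000 = 41,297.326 GB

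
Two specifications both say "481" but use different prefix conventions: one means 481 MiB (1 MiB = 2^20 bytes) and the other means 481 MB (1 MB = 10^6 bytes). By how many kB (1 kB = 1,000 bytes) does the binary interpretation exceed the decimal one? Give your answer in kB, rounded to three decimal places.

23,365.056 kB

481 MiB = 481 × 1,048,576 = 504,365,056 bytes
481 MB = 481 × 1,000,000 = 481,000,000 bytes
difference = 23,365,056 bytes
23,365,056 / 1,000 = 23,365.056 kB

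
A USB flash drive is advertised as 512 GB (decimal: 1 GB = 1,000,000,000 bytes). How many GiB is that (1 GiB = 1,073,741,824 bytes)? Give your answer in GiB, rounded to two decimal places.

512 GB × 1,000,000,000 bytes/GB = 512,000,000,000 bytes
1 GiB = 2^30 bytes = 1,073,741,824 bytes
512,000,000,000 / 1,073,741,824 = 476.84 GiB

476.84 GiB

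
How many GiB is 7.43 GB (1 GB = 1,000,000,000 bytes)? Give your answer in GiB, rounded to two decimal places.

7.43 GB = 7.43 × 10^9 bytes = 7,430,000,000 bytes
1 GiB = 2^30 bytes = 1,073,741,824 bytes
7,430,000,000 / 1,073,741,824 = 6.92 GiB

6.92 GiB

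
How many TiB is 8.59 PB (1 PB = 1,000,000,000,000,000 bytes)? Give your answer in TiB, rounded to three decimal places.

8.59 PB = 8.59 × 10^15 bytes = 8,590,000,000,000,000 bytes
1 TiB = 2^40 bytes = 1,099,511,627,776 bytes
8,590,000,000,000,000 / 1,099,511,627,776 = 7,812.559 TiB

7,812.559 TiB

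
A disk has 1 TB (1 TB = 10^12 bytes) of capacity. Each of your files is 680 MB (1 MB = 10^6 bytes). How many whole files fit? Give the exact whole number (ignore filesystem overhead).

Capacity: 1 TB = 1,000,000,000,000 bytes
Per item: 680 MB = 680,000,000 bytes
⌊1,000,000,000,000 / 680,000,000⌋ = 1,470

1,470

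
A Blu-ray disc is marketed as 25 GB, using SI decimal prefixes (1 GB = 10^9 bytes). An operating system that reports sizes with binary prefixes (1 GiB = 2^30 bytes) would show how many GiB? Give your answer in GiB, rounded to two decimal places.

25 GB = 25 × 10^9 bytes = 25,000,000,000 bytes
1 GiB = 1,073,741,824 bytes
25,000,000,000 / 1,073,741,824 = 23.28 GiB

23.28 GiB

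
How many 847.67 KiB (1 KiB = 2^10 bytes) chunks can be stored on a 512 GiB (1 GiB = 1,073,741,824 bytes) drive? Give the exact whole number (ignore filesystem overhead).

Capacity: 512 GiB = 549,755,813,888 bytes
Per item: 847.67 KiB = 868,014.08 bytes
⌊549,755,813,888 / 868,014.08⌋ = 633,348

633,348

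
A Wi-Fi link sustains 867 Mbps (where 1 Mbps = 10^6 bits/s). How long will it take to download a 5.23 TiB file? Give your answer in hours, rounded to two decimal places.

14.74 hours

5.23 TiB = 5,750,445,813,268.48 bytes = 46,003,566,506,147.84 bits
867 Mbps = 867,000,000 bits/s
time = 46,003,566,506,147.84 / 867,000,000 = 53,060.6303 s
53,060.6303 s / 3600 = 14.74 hours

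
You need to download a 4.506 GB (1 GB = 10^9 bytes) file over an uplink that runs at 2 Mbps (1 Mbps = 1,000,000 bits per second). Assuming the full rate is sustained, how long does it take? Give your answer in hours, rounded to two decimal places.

4.506 GB = 4,506,000,000 bytes = 36,048,000,000 bits
2 Mbps = 2,000,000 bits/s
time = 36,048,000,000 / 2,000,000 = 18,024.0000 s
18,024.0000 s / 3600 = 5.01 hours

5.01 hours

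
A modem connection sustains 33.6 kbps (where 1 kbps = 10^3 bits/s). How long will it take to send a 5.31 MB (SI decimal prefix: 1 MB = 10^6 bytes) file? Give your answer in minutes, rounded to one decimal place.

5.31 MB = 5,310,000 bytes = 42,480,000 bits
33.6 kbps = 33,600 bits/s
time = 42,480,000 / 33,600 = 1,264.29 s
1,264.29 s / 60 = 21.1 minutes

21.1 minutes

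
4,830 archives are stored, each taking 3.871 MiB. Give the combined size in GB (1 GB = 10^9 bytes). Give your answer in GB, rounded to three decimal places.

19.605 GB

Total = 4,830 × 3.871 MiB = 18696.93 MiB
= 18696.93 × 1,048,576 bytes = 19,605,152,071.68 bytes
1 GB = 1,000,000,000 bytes
19,605,152,071.68 / 1,000,000,000 = 19.605 GB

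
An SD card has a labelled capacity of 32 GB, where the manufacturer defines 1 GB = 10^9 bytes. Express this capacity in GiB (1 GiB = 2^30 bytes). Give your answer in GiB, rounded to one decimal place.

32 GB × 1,000,000,000 bytes/GB = 32,000,000,000 bytes
1 GiB = 2^30 bytes = 1,073,741,824 bytes
32,000,000,000 / 1,073,741,824 = 29.8 GiB

29.8 GiB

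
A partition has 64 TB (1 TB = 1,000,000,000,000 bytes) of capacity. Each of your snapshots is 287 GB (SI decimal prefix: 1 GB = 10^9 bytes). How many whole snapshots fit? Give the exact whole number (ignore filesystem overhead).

222

Capacity: 64 TB = 64,000,000,000,000 bytes
Per item: 287 GB = 287,000,000,000 bytes
⌊64,000,000,000,000 / 287,000,000,000⌋ = 222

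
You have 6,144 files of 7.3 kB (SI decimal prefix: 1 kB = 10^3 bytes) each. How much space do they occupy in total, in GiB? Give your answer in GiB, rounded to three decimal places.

0.042 GiB

Total = 6,144 × 7.3 kB = 44851.2 kB
= 44851.2 × 1,000 bytes = 44,851,200 bytes
1 GiB = 1,073,741,824 bytes
44,851,200 / 1,073,741,824 = 0.042 GiB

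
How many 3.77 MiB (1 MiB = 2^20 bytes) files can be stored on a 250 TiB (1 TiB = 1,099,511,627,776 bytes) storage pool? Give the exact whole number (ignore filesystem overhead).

69,534,217

Capacity: 250 TiB = 274,877,906,944,000 bytes
Per item: 3.77 MiB = 3,953,131.52 bytes
⌊274,877,906,944,000 / 3,953,131.52⌋ = 69,534,217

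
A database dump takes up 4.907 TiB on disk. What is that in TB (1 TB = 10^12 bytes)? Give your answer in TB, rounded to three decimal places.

5.395 TB

4.907 TiB = 4.907 × 2^40 bytes = 5,395,303,557,496.832 bytes
1 TB = 10^12 bytes = 1,000,000,000,000 bytes
5,395,303,557,496.832 / 1,000,000,000,000 = 5.395 TB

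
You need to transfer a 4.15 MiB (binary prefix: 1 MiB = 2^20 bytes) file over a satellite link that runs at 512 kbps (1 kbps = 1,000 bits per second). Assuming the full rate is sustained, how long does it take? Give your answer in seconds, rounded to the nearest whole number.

4.15 MiB = 4,351,590.4 bytes = 34,812,723.2 bits
512 kbps = 512,000 bits/s
time = 34,812,723.2 / 512,000 = 68 s

68 seconds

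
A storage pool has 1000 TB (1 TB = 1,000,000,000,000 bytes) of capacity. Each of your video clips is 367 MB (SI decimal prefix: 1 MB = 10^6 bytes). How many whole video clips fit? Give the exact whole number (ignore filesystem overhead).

Capacity: 1000 TB = 1,000,000,000,000,000 bytes
Per item: 367 MB = 367,000,000 bytes
⌊1,000,000,000,000,000 / 367,000,000⌋ = 2,724,795

2,724,795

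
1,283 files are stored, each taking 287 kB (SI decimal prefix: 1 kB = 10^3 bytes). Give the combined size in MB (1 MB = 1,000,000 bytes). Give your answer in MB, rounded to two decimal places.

368.22 MB

Total = 1,283 × 287 kB = 368,221 kB
= 368,221 × 1,000 bytes = 368,221,000 bytes
1 MB = 1,000,000 bytes
368,221,000 / 1,000,000 = 368.22 MB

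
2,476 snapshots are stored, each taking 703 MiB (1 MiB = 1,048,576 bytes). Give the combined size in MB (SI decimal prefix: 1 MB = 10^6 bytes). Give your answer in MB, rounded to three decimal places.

Total = 2,476 × 703 MiB = 1,740,628 MiB
= 1,740,628 × 1,048,576 bytes = 1,825,180,745,728 bytes
1 MB = 1,000,000 bytes
1,825,180,745,728 / 1,000,000 = 1,825,180.746 MB

1,825,180.746 MB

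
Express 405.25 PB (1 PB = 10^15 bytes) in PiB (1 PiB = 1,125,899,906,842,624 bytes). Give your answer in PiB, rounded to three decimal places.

405.25 PB × 1,000,000,000,000,000 bytes/PB = 405,250,000,000,000,000 bytes
1 PiB = 1,125,899,906,842,624 bytes
405,250,000,000,000,000 / 1,125,899,906,842,624 = 359.934 PiB

359.934 PiB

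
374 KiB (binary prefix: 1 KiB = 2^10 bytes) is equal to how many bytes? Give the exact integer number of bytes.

374 × 1,024 = 382,976 bytes

382,976 bytes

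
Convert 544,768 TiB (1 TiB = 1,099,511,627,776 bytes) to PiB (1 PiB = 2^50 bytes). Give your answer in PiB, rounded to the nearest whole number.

532 PiB

544,768 TiB = 544,768 × 2^40 bytes = 598,978,750,440,275,968 bytes
1 PiB = 2^50 bytes = 1,125,899,906,842,624 bytes
598,978,750,440,275,968 / 1,125,899,906,842,624 = 532 PiB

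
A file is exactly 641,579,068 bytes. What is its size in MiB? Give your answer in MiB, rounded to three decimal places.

641,579,068 bytes given.
1 MiB = 2^20 bytes = 1,048,576 bytes
641,579,068 / 1,048,576 = 611.857 MiB

611.857 MiB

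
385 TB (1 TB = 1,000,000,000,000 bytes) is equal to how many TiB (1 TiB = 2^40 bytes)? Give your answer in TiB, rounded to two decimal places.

385 TB × 1,000,000,000,000 bytes/TB = 385,000,000,000,000 bytes
1 TiB = 1,099,511,627,776 bytes
385,000,000,000,000 / 1,099,511,627,776 = 350.16 TiB

350.16 TiB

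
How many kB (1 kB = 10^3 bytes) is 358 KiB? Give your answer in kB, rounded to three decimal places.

366.592 kB

358 KiB = 358 × 2^10 bytes = 366,592 bytes
1 kB = 10^3 bytes = 1,000 bytes
366,592 / 1,000 = 366.592 kB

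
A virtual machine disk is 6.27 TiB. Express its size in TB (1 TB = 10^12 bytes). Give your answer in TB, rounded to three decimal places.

6.27 TiB = 6.27 × 2^40 bytes = 6,893,937,906,155.52 bytes
1 TB = 1,000,000,000,000 bytes
6,893,937,906,155.52 / 1,000,000,000,000 = 6.894 TB

6.894 TB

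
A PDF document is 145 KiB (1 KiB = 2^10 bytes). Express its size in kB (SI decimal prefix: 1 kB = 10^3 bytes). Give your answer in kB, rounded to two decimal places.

145 KiB = 145 × 2^10 bytes = 148,480 bytes
1 kB = 10^3 bytes = 1,000 bytes
148,480 / 1,000 = 148.48 kB

148.48 kB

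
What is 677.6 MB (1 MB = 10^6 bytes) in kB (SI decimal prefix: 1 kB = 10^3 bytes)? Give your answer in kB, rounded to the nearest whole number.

677.6 MB = 677.6 × 10^6 bytes = 677,600,000 bytes
1 kB = 10^3 bytes = 1,000 bytes
677,600,000 / 1,000 = 677,600 kB

677,600 kB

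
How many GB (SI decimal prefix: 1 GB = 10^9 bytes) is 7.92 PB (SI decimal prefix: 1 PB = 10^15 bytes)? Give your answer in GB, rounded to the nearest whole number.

7.92 PB × 1,000,000,000,000,000 bytes/PB = 7,920,000,000,000,000 bytes
1 GB = 10^9 bytes = 1,000,000,000 bytes
7,920,000,000,000,000 / 1,000,000,000 = 7,920,000 GB

7,920,000 GB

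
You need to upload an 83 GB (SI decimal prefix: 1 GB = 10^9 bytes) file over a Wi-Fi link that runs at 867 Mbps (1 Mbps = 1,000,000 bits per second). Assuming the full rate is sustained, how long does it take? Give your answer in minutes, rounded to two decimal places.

12.76 minutes

83 GB = 83,000,000,000 bytes = 664,000,000,000 bits
867 Mbps = 867,000,000 bits/s
time = 664,000,000,000 / 867,000,000 = 765.859 s
765.859 s / 60 = 12.76 minutes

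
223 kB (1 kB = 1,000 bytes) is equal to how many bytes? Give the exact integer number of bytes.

223 × 1,000 = 223,000 bytes

223,000 bytes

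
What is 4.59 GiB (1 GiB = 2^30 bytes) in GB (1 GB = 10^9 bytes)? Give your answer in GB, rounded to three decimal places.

4.59 GiB × 1,073,741,824 bytes/GiB = 4,928,474,972.16 bytes
1 GB = 1,000,000,000 bytes
4,928,474,972.16 / 1,000,000,000 = 4.928 GB

4.928 GB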